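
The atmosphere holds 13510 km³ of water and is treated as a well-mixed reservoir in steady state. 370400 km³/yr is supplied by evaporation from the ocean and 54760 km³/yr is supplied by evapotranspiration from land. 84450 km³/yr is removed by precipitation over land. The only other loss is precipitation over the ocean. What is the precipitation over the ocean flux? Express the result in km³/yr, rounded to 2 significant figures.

340000 km³/yr

At steady state ΣF_in = ΣF_out.
ΣF_in = 370400 + 54760 = 425160 km³/yr.
Precipitation over the ocean flux = ΣF_in − (84450) = 425160 − 84450 = 340700 km³/yr.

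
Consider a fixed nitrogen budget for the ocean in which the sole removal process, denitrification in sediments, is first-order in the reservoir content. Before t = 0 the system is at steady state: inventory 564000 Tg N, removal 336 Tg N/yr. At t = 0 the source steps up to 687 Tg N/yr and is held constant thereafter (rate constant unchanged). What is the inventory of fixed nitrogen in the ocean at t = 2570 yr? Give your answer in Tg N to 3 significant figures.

Residence time τ = M₀/F₀ = 1679 yr. The eventual steady state is M_∞ = M₀·(F₁/F₀) = 564000 × 687/336 = 1.1532×10^6 Tg N.
The anomaly ΔM(t) = M(t) − M_∞ decays as ΔM₀·e^(−t/τ) with ΔM₀ = 564000 − 1.1532×10^6 = −589200 Tg N.
At t = 2570 yr, e^(−t/τ) = e^(−1.531) = 0.2163, so ΔM = −127400 Tg N and M = 1.1532×10^6 − 127400 = 1.0257×10^6 Tg N.

1.03×10^6 Tg N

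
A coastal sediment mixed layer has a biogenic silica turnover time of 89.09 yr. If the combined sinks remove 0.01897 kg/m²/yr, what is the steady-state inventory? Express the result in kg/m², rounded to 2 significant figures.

1.7 kg/m²

τ = M/F ⇒ M = τ × F = 89.09 × 0.01897 = 1.690 kg/m².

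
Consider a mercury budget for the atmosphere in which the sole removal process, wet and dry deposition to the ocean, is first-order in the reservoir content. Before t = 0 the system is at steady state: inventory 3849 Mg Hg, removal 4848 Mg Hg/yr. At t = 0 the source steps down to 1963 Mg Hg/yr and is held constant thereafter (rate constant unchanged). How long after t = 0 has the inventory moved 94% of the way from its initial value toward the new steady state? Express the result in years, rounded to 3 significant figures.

τ = M₀/F₀ = 3849/4848 = 0.7939 yr.
The remaining gap fraction is e^(−t/τ); 94% covered ⇒ e^(−t/τ) = 0.0600.
t = −τ ln(0.0600) = 0.7939 × 2.813 = 2.234 yr.

2.23 yr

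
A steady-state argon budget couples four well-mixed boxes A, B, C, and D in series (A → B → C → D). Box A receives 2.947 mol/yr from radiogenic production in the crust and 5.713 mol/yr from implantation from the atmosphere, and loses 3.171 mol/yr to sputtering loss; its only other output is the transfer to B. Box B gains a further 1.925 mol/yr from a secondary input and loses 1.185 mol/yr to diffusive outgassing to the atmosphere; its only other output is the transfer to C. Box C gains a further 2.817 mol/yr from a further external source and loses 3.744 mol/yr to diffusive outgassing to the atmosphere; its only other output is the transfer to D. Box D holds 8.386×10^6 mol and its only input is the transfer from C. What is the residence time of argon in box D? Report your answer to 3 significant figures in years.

1.58×10^6 yr

Box A: F(A→B) = (2.947 + 5.713) − 3.171 = 5.4890 mol/yr.
Box B: F(B→C) = (5.4890 + 1.925) − 1.185 = 6.2290 mol/yr.
Box C: F(C→D) = (6.2290 + 2.817) − 3.744 = 5.3020 mol/yr.
Box D throughput = its input = 5.3020 mol/yr; τ = 8.386×10^6 / 5.3020 = 1.582×10^6 yr.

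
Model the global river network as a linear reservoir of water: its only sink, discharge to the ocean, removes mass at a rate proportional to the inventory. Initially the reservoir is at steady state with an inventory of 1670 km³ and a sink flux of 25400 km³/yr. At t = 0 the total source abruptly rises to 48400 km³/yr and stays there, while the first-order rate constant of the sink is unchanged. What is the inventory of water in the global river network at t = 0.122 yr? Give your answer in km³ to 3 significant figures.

Residence time τ = M₀/F₀ = 0.06575 yr. The eventual steady state is M_∞ = M₀·(F₁/F₀) = 1670 × 48400/25400 = 3182.2 km³.
The anomaly ΔM(t) = M(t) − M_∞ decays as ΔM₀·e^(−t/τ) with ΔM₀ = 1670 − 3182.2 = −1512 km³.
At t = 0.122 yr, e^(−t/τ) = e^(−1.856) = 0.1564, so ΔM = −236.5 km³ and M = 3182.2 − 236.5 = 2945.8 km³.

2950 km³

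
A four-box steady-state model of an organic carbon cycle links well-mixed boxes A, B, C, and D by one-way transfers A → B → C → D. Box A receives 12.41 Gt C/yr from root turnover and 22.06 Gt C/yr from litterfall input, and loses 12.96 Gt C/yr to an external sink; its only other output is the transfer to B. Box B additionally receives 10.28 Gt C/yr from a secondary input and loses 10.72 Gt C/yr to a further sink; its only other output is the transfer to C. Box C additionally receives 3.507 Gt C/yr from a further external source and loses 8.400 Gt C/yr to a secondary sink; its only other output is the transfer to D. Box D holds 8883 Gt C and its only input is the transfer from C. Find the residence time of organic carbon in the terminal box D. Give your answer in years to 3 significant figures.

Box A: F(A→B) = (12.41 + 22.06) − 12.96 = 21.510 Gt C/yr.
Box B: F(B→C) = (21.510 + 10.28) − 10.72 = 21.070 Gt C/yr.
Box C: F(C→D) = (21.070 + 3.507) − 8.400 = 16.177 Gt C/yr.
Box D throughput = its input = 16.177 Gt C/yr; τ = 8883 / 16.177 = 549.1 yr.

549 yr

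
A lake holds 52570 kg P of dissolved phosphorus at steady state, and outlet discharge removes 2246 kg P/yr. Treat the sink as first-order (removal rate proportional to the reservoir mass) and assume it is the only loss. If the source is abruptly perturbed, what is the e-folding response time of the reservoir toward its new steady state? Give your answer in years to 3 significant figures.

For a linear reservoir the response time equals the residence time τ = M/F.
τ = 52570 / 2246 = 23.41 yr.

23.4 yr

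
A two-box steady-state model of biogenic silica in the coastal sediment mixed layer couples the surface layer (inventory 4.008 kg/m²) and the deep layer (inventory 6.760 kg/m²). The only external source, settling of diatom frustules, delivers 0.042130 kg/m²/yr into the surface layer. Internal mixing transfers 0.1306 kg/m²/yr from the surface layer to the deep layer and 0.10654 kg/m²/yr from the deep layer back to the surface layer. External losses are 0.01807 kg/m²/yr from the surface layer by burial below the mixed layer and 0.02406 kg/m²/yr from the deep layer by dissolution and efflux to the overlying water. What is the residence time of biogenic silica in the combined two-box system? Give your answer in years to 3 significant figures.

256 yr

For the system as a whole, the A↔B exchange is internal and contributes nothing to the throughput; only the external sinks remove mass.
M_total = 4.008 + 6.760 = 10.768 kg/m².
ΣF_external_out = 0.01807 + 0.02406 = 0.042130 kg/m²/yr.
τ = M_total / ΣF_ext = 10.768 / 0.042130 = 255.6 yr.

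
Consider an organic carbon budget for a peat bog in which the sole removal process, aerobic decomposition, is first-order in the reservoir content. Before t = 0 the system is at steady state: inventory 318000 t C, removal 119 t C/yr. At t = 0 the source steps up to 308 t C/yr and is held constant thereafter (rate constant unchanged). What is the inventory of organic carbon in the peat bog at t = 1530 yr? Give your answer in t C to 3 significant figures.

538000 t C

τ = M₀/F₀ = 318000/119 = 2672 yr; rate constant k = 1/τ.
New steady state M_∞ = F₁/k = F₁·τ = 308 × 2672 = 823060 t C.
M(t) = M_∞ + (M₀ − M_∞)·e^(−t/τ); t/τ = 1530/2672 = 0.5725, so e^(−t/τ) = 0.5641.
M(t) = 823060 − 505100 × 0.5641 = 538160 t C.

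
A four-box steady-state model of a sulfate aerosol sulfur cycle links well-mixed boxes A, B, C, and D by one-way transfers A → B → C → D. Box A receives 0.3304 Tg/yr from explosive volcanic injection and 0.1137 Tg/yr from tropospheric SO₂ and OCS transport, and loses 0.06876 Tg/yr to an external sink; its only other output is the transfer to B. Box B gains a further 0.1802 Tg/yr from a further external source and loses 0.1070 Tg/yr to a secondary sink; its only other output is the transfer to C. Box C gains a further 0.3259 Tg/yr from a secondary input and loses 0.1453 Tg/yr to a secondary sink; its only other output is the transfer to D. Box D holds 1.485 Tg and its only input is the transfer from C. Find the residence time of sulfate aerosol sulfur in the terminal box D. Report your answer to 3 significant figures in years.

2.36 yr

Box A: F(A→B) = (0.3304 + 0.1137) − 0.06876 = 0.37534 Tg/yr.
Box B: F(B→C) = (0.37534 + 0.1802) − 0.1070 = 0.44854 Tg/yr.
Box C: F(C→D) = (0.44854 + 0.3259) − 0.1453 = 0.62914 Tg/yr.
Box D throughput = its input = 0.62914 Tg/yr; τ = 1.485 / 0.62914 = 2.360 yr.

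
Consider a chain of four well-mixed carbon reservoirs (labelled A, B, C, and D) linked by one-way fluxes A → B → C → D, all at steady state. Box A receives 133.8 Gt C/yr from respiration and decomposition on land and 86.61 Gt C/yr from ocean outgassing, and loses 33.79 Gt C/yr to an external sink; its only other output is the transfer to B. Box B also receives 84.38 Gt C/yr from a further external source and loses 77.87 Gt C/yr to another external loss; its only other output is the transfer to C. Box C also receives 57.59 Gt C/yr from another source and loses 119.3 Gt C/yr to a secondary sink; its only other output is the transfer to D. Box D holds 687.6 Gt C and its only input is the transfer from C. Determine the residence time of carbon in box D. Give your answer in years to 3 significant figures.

Box A: F(A→B) = (133.8 + 86.61) − 33.79 = 186.62 Gt C/yr.
Box B: F(B→C) = (186.62 + 84.38) − 77.87 = 193.13 Gt C/yr.
Box C: F(C→D) = (193.13 + 57.59) − 119.3 = 131.42 Gt C/yr.
Box D throughput = its input = 131.42 Gt C/yr; τ = 687.6 / 131.42 = 5.232 yr.

5.23 yr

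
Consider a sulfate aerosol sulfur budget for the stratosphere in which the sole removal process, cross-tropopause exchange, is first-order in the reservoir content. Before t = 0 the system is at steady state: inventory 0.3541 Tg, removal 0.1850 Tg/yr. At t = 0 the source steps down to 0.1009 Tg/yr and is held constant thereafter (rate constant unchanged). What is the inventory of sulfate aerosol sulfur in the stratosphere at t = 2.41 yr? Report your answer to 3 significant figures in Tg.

0.239 Tg

The sink rate constant is k = F₀/M₀ = 0.1850/0.3541 = 0.5225 yr⁻¹.
Solving dM/dt = F₁ − kM with M(0) = M₀ gives M(t) = F₁/k + (M₀ − F₁/k)·e^(−kt).
F₁/k = 0.1009/0.5225 = 0.19313 Tg; kt = 0.5225 × 2.41 = 1.259, e^(−kt) = 0.2839.
M(2.41) = 0.19313 + (0.3541 − 0.19313) × 0.2839 = 0.19313 + 0.04570 = 0.23883 Tg.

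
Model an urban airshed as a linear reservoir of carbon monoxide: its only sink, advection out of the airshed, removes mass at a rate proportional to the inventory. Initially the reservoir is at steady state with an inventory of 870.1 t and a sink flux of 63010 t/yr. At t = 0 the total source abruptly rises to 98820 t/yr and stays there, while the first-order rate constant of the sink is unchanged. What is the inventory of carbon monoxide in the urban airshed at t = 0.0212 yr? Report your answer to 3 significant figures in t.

1260 t

The sink rate constant is k = F₀/M₀ = 63010/870.1 = 72.42 yr⁻¹.
Solving dM/dt = F₁ − kM with M(0) = M₀ gives M(t) = F₁/k + (M₀ − F₁/k)·e^(−kt).
F₁/k = 98820/72.42 = 1364.6 t; kt = 72.42 × 0.0212 = 1.535, e^(−kt) = 0.2154.
M(0.0212) = 1364.6 + (870.1 − 1364.6) × 0.2154 = 1364.6 − 106.5 = 1258.1 t.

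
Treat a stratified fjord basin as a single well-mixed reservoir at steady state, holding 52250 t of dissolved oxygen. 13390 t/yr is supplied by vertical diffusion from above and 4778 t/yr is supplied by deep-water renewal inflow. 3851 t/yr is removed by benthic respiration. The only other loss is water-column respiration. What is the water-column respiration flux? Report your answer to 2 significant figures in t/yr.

At steady state ΣF_in = ΣF_out.
ΣF_in = 13390 + 4778 = 18168 t/yr.
Water-column respiration flux = ΣF_in − (3851) = 18168 − 3851 = 14320 t/yr.

14000 t/yr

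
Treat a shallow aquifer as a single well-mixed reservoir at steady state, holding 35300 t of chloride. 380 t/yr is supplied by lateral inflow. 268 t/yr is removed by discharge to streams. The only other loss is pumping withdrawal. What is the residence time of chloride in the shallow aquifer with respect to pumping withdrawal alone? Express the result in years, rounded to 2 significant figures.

At steady state ΣF_in = ΣF_out.
ΣF_in = 380.00 t/yr.
Pumping withdrawal flux = ΣF_in − (268) = 380.00 − 268.0 = 112.0 t/yr.
τ = M / F = 35300 / 112.0 = 315.2 yr.

320 yr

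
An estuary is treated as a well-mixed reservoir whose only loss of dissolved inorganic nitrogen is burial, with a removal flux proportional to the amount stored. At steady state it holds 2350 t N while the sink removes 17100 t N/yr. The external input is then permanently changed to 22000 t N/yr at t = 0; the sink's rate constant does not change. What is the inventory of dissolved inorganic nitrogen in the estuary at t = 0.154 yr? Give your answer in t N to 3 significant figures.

Residence time τ = M₀/F₀ = 0.1374 yr. The eventual steady state is M_∞ = M₀·(F₁/F₀) = 2350 × 22000/17100 = 3023.4 t N.
The anomaly ΔM(t) = M(t) − M_∞ decays as ΔM₀·e^(−t/τ) with ΔM₀ = 2350 − 3023.4 = −673.4 t N.
At t = 0.154 yr, e^(−t/τ) = e^(−1.121) = 0.3261, so ΔM = −219.6 t N and M = 3023.4 − 219.6 = 2803.8 t N.

2800 t N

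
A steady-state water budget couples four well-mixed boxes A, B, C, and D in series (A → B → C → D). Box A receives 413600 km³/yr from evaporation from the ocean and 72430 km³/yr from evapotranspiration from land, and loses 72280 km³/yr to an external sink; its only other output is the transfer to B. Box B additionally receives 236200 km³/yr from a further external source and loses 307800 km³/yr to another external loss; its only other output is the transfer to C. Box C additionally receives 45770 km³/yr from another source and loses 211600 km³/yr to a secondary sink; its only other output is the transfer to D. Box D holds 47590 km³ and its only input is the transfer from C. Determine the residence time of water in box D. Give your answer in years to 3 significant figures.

Box A: F(A→B) = (413600 + 72430) − 72280 = 413750 km³/yr.
Box B: F(B→C) = (413750 + 236200) − 307800 = 342150 km³/yr.
Box C: F(C→D) = (342150 + 45770) − 211600 = 176320 km³/yr.
Box D throughput = its input = 176320 km³/yr; τ = 47590 / 176320 = 0.2699 yr.

0.270 yr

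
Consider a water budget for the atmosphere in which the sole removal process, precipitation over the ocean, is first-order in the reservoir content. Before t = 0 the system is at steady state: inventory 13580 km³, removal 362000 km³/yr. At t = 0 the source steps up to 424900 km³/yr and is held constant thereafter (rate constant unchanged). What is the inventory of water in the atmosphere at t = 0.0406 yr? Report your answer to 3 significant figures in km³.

τ = M₀/F₀ = 13580/362000 = 0.03751 yr; rate constant k = 1/τ.
New steady state M_∞ = F₁/k = F₁·τ = 424900 × 0.03751 = 15940 km³.
M(t) = M_∞ + (M₀ − M_∞)·e^(−t/τ); t/τ = 0.0406/0.03751 = 1.082, so e^(−t/τ) = 0.3388.
M(t) = 15940 − 2360 × 0.3388 = 15140 km³.

15100 km³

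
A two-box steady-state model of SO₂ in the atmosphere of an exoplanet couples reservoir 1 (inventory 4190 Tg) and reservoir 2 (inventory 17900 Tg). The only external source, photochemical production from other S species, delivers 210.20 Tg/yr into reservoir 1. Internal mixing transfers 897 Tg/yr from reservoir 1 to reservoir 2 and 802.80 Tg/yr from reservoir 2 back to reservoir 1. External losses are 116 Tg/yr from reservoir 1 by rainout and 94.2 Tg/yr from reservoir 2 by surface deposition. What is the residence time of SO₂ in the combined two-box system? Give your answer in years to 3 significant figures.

For the system as a whole, the A↔B exchange is internal and contributes nothing to the throughput; only the external sinks remove mass.
M_total = 4190 + 17900 = 22090 Tg.
ΣF_external_out = 116 + 94.2 = 210.20 Tg/yr.
τ = M_total / ΣF_ext = 22090 / 210.20 = 105.1 yr.

105 yr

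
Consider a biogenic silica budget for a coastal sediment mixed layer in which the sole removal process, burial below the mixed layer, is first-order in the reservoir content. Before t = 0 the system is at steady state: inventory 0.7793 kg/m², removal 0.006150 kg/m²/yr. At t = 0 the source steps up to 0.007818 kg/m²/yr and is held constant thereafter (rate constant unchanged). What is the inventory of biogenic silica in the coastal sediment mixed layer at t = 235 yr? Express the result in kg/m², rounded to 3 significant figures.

0.958 kg/m²

τ = M₀/F₀ = 0.7793/0.006150 = 126.7 yr; rate constant k = 1/τ.
New steady state M_∞ = F₁/k = F₁·τ = 0.007818 × 126.7 = 0.99066 kg/m².
M(t) = M_∞ + (M₀ − M_∞)·e^(−t/τ); t/τ = 235/126.7 = 1.855, so e^(−t/τ) = 0.1565.
M(t) = 0.99066 − 0.2114 × 0.1565 = 0.95758 kg/m².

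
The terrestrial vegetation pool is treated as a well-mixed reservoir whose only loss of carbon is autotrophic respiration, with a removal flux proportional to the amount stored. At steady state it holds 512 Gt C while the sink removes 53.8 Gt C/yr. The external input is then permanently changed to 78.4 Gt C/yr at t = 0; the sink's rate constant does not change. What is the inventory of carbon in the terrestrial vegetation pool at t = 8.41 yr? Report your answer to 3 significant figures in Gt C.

Residence time τ = M₀/F₀ = 9.517 yr. The eventual steady state is M_∞ = M₀·(F₁/F₀) = 512 × 78.4/53.8 = 746.11 Gt C.
The anomaly ΔM(t) = M(t) − M_∞ decays as ΔM₀·e^(−t/τ) with ΔM₀ = 512 − 746.11 = −234.1 Gt C.
At t = 8.41 yr, e^(−t/τ) = e^(−0.8837) = 0.4132, so ΔM = −96.75 Gt C and M = 746.11 − 96.75 = 649.37 Gt C.

649 Gt C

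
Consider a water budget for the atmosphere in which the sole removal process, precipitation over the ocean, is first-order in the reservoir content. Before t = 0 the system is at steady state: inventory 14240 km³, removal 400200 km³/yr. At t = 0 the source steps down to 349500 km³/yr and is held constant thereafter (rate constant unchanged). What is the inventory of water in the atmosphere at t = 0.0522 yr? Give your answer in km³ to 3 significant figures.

12900 km³

The sink rate constant is k = F₀/M₀ = 400200/14240 = 28.10 yr⁻¹.
Solving dM/dt = F₁ − kM with M(0) = M₀ gives M(t) = F₁/k + (M₀ − F₁/k)·e^(−kt).
F₁/k = 349500/28.10 = 12436 km³; kt = 28.10 × 0.0522 = 1.467, e^(−kt) = 0.2306.
M(0.0522) = 12436 + (14240 − 12436) × 0.2306 = 12436 + 416.0 = 12852 km³.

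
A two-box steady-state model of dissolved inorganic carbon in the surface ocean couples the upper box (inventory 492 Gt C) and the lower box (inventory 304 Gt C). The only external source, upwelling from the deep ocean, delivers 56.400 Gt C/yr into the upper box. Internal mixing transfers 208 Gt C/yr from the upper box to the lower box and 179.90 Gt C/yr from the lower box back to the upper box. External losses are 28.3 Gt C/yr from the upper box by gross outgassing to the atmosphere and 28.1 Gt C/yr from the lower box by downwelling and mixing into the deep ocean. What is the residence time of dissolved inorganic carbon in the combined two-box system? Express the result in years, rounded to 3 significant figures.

Residence time in the combined system uses the total inventory and the total *external* removal — internal exchanges between the two boxes cancel.
M_total = 492 + 304 = 796.00 Gt C.
ΣF_external_out = 28.3 + 28.1 = 56.400 Gt C/yr.
τ = M_total / ΣF_ext = 796.00 / 56.400 = 14.11 yr.

14.1 yr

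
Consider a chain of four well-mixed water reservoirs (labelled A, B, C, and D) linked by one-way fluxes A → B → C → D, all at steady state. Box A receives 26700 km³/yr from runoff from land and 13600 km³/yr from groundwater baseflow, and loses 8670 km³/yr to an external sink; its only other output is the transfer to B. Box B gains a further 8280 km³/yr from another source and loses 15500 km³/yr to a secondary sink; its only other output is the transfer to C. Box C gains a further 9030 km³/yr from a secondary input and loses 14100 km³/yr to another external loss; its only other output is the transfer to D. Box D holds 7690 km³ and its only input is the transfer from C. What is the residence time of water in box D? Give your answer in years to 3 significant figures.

0.398 yr

Box A: F(A→B) = (26700 + 13600) − 8670 = 31630 km³/yr.
Box B: F(B→C) = (31630 + 8280) − 15500 = 24410 km³/yr.
Box C: F(C→D) = (24410 + 9030) − 14100 = 19340 km³/yr.
Box D throughput = its input = 19340 km³/yr; τ = 7690 / 19340 = 0.3976 yr.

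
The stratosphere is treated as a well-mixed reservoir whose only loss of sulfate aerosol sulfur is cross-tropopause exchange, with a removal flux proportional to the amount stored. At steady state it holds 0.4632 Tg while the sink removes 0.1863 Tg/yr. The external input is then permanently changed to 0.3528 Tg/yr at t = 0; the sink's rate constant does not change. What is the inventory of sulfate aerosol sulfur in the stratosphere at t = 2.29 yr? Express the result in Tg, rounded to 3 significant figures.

0.712 Tg

Residence time τ = M₀/F₀ = 2.486 yr. The eventual steady state is M_∞ = M₀·(F₁/F₀) = 0.4632 × 0.3528/0.1863 = 0.87717 Tg.
The anomaly ΔM(t) = M(t) − M_∞ decays as ΔM₀·e^(−t/τ) with ΔM₀ = 0.4632 − 0.87717 = −0.4140 Tg.
At t = 2.29 yr, e^(−t/τ) = e^(−0.9210) = 0.3981, so ΔM = −0.1648 Tg and M = 0.87717 − 0.1648 = 0.71237 Tg.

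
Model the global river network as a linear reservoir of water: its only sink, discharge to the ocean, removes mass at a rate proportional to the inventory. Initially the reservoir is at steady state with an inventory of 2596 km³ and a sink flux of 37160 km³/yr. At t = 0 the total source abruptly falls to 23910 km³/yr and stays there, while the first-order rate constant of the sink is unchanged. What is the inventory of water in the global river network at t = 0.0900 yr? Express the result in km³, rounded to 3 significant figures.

1930 km³

Residence time τ = M₀/F₀ = 0.06986 yr. The eventual steady state is M_∞ = M₀·(F₁/F₀) = 2596 × 23910/37160 = 1670.4 km³.
The anomaly ΔM(t) = M(t) − M_∞ decays as ΔM₀·e^(−t/τ) with ΔM₀ = 2596 − 1670.4 = 925.6 km³.
At t = 0.0900 yr, e^(−t/τ) = e^(−1.288) = 0.2757, so ΔM = 255.2 km³ and M = 1670.4 + 255.2 = 1925.6 km³.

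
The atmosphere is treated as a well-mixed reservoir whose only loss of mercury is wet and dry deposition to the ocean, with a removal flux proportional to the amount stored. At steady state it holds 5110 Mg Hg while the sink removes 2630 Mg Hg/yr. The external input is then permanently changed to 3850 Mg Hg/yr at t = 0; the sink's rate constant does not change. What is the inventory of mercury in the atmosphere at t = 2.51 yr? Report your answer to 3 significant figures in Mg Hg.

6830 Mg Hg

τ = M₀/F₀ = 5110/2630 = 1.943 yr; rate constant k = 1/τ.
New steady state M_∞ = F₁/k = F₁·τ = 3850 × 1.943 = 7480.4 Mg Hg.
M(t) = M_∞ + (M₀ − M_∞)·e^(−t/τ); t/τ = 2.51/1.943 = 1.292, so e^(−t/τ) = 0.2748.
M(t) = 7480.4 − 2370 × 0.2748 = 6829.1 Mg Hg.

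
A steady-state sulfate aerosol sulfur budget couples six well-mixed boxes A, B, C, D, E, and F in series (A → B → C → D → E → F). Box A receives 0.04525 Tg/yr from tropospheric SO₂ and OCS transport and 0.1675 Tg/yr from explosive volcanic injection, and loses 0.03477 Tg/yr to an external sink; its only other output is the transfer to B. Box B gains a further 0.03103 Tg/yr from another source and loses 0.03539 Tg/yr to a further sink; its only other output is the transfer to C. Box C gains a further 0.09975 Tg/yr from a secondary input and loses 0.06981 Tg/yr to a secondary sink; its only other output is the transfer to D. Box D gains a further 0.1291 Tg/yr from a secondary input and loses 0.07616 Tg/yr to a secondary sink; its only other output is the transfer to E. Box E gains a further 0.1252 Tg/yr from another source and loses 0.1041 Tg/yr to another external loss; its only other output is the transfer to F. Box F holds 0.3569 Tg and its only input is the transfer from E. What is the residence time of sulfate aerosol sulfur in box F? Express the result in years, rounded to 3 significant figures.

1.29 yr

Box A: F(A→B) = (0.04525 + 0.1675) − 0.03477 = 0.17798 Tg/yr.
Box B: F(B→C) = (0.17798 + 0.03103) − 0.03539 = 0.17362 Tg/yr.
Box C: F(C→D) = (0.17362 + 0.09975) − 0.06981 = 0.20356 Tg/yr.
Box D: F(D→E) = (0.20356 + 0.1291) − 0.07616 = 0.25650 Tg/yr.
Box E: F(E→F) = (0.25650 + 0.1252) − 0.1041 = 0.27760 Tg/yr.
Box F throughput = its input = 0.27760 Tg/yr; τ = 0.3569 / 0.27760 = 1.286 yr.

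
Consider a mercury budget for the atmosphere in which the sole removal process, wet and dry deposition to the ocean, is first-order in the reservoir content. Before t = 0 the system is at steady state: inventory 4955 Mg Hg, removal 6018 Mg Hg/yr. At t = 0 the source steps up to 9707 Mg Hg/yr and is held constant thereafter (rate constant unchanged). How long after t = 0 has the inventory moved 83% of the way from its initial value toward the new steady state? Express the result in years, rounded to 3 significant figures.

1.46 yr

τ = M₀/F₀ = 4955/6018 = 0.8234 yr.
The remaining gap fraction is e^(−t/τ); 83% covered ⇒ e^(−t/τ) = 0.170.
t = −τ ln(0.170) = 0.8234 × 1.772 = 1.459 yr.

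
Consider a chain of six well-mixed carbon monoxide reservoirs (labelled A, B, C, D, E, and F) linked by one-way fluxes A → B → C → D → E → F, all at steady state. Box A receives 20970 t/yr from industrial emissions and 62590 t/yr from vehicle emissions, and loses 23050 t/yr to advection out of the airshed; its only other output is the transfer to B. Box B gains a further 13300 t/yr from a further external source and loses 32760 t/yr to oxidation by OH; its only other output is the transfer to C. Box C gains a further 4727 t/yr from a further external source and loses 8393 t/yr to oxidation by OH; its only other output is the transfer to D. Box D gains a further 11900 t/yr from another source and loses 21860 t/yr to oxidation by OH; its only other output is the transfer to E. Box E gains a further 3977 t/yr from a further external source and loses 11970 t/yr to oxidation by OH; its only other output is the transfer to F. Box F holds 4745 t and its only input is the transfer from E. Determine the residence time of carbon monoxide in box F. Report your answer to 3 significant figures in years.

Box A: F(A→B) = (20970 + 62590) − 23050 = 60510 t/yr.
Box B: F(B→C) = (60510 + 13300) − 32760 = 41050 t/yr.
Box C: F(C→D) = (41050 + 4727) − 8393 = 37384 t/yr.
Box D: F(D→E) = (37384 + 11900) − 21860 = 27424 t/yr.
Box E: F(E→F) = (27424 + 3977) − 11970 = 19431 t/yr.
Box F throughput = its input = 19431 t/yr; τ = 4745 / 19431 = 0.2442 yr.

0.244 yr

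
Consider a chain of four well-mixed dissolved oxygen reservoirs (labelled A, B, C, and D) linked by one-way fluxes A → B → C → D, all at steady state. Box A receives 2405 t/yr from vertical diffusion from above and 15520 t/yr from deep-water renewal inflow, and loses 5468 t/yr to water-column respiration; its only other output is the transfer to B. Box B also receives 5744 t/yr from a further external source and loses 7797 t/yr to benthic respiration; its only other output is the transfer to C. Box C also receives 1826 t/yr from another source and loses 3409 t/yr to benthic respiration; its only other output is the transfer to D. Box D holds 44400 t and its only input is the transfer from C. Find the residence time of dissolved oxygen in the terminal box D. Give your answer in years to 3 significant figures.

5.03 yr

Box A: F(A→B) = (2405 + 15520) − 5468 = 12457 t/yr.
Box B: F(B→C) = (12457 + 5744) − 7797 = 10404 t/yr.
Box C: F(C→D) = (10404 + 1826) − 3409 = 8821.0 t/yr.
Box D throughput = its input = 8821.0 t/yr; τ = 44400 / 8821.0 = 5.033 yr.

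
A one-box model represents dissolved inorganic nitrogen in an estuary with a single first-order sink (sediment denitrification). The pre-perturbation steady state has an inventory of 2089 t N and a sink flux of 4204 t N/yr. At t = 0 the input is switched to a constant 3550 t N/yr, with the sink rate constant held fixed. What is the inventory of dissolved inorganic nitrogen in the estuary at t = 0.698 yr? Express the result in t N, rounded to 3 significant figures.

1840 t N

The sink rate constant is k = F₀/M₀ = 4204/2089 = 2.012 yr⁻¹.
Solving dM/dt = F₁ − kM with M(0) = M₀ gives M(t) = F₁/k + (M₀ − F₁/k)·e^(−kt).
F₁/k = 3550/2.012 = 1764.0 t N; kt = 2.012 × 0.698 = 1.405, e^(−kt) = 0.2454.
M(0.698) = 1764.0 + (2089 − 1764.0) × 0.2454 = 1764.0 + 79.76 = 1843.8 t N.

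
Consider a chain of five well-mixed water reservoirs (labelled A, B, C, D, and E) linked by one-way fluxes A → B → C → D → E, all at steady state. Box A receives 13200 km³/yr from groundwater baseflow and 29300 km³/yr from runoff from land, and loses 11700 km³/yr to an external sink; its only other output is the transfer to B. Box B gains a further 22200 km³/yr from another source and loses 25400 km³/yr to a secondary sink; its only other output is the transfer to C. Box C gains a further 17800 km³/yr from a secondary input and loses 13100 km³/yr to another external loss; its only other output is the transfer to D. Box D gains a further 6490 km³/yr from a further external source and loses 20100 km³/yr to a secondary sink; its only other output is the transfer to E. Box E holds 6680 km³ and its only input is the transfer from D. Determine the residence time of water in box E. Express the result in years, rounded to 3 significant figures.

0.357 yr

Box A: F(A→B) = (13200 + 29300) − 11700 = 30800 km³/yr.
Box B: F(B→C) = (30800 + 22200) − 25400 = 27600 km³/yr.
Box C: F(C→D) = (27600 + 17800) − 13100 = 32300 km³/yr.
Box D: F(D→E) = (32300 + 6490) − 20100 = 18690 km³/yr.
Box E throughput = its input = 18690 km³/yr; τ = 6680 / 18690 = 0.3574 yr.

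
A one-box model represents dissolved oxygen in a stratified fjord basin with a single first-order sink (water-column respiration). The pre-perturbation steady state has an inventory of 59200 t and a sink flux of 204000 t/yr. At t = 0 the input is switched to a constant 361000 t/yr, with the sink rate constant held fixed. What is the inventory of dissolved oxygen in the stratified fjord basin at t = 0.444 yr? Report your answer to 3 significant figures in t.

The sink rate constant is k = F₀/M₀ = 204000/59200 = 3.446 yr⁻¹.
Solving dM/dt = F₁ − kM with M(0) = M₀ gives M(t) = F₁/k + (M₀ − F₁/k)·e^(−kt).
F₁/k = 361000/3.446 = 104760 t; kt = 3.446 × 0.444 = 1.530, e^(−kt) = 0.2165.
M(0.444) = 104760 + (59200 − 104760) × 0.2165 = 104760 − 9866 = 94895 t.

94900 t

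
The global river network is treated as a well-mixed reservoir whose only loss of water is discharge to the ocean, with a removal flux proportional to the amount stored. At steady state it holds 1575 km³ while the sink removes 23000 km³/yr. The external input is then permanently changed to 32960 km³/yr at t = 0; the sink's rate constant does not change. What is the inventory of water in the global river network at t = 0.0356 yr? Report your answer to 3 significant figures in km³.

τ = M₀/F₀ = 1575/23000 = 0.06848 yr; rate constant k = 1/τ.
New steady state M_∞ = F₁/k = F₁·τ = 32960 × 0.06848 = 2257.0 km³.
M(t) = M_∞ + (M₀ − M_∞)·e^(−t/τ); t/τ = 0.0356/0.06848 = 0.5199, so e^(−t/τ) = 0.5946.
M(t) = 2257.0 − 682.0 × 0.5946 = 1851.5 km³.

1850 km³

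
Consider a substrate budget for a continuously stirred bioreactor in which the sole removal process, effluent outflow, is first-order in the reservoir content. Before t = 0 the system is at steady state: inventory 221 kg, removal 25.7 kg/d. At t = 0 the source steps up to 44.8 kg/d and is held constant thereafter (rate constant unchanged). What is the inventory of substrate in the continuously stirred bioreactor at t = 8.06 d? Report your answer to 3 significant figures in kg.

321 kg

τ = M₀/F₀ = 221/25.7 = 8.599 d; rate constant k = 1/τ.
New steady state M_∞ = F₁/k = F₁·τ = 44.8 × 8.599 = 385.25 kg.
M(t) = M_∞ + (M₀ − M_∞)·e^(−t/τ); t/τ = 8.06/8.599 = 0.9373, so e^(−t/τ) = 0.3917.
M(t) = 385.25 − 164.2 × 0.3917 = 320.91 kg.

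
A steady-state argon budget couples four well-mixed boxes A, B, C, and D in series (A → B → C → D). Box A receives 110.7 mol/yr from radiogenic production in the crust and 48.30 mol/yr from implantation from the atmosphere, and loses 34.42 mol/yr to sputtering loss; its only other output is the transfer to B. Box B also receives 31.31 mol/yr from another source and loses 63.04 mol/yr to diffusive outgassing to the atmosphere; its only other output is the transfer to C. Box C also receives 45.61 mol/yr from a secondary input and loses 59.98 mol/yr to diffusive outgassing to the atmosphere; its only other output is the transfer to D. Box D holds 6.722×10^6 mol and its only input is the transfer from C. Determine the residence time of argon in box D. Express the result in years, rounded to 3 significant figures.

85700 yr

Box A: F(A→B) = (110.7 + 48.30) − 34.42 = 124.58 mol/yr.
Box B: F(B→C) = (124.58 + 31.31) − 63.04 = 92.850 mol/yr.
Box C: F(C→D) = (92.850 + 45.61) − 59.98 = 78.480 mol/yr.
Box D throughput = its input = 78.480 mol/yr; τ = 6.722×10^6 / 78.480 = 85650 yr.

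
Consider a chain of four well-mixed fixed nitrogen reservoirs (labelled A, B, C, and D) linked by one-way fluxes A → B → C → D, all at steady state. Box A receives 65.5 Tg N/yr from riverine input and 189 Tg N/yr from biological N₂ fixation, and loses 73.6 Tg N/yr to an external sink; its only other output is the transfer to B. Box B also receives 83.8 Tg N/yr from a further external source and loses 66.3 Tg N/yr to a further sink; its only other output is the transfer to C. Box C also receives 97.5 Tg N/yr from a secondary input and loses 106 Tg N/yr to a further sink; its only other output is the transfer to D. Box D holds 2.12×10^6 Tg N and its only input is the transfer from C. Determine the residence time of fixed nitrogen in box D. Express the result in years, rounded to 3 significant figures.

Box A: F(A→B) = (65.5 + 189) − 73.6 = 180.90 Tg N/yr.
Box B: F(B→C) = (180.90 + 83.8) − 66.3 = 198.40 Tg N/yr.
Box C: F(C→D) = (198.40 + 97.5) − 106 = 189.90 Tg N/yr.
Box D throughput = its input = 189.90 Tg N/yr; τ = 2.12×10^6 / 189.90 = 11160 yr.

11200 yr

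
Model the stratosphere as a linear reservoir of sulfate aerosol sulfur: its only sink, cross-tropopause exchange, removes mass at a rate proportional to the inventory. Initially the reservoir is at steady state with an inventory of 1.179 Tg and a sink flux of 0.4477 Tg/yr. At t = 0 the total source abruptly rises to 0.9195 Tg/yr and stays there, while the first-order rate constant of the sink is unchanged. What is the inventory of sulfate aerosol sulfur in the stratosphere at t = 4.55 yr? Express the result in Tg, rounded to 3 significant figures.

Residence time τ = M₀/F₀ = 2.633 yr. The eventual steady state is M_∞ = M₀·(F₁/F₀) = 1.179 × 0.9195/0.4477 = 2.4215 Tg.
The anomaly ΔM(t) = M(t) − M_∞ decays as ΔM₀·e^(−t/τ) with ΔM₀ = 1.179 − 2.4215 = −1.242 Tg.
At t = 4.55 yr, e^(−t/τ) = e^(−1.728) = 0.1777, so ΔM = −0.2208 Tg and M = 2.4215 − 0.2208 = 2.2007 Tg.

2.20 Tg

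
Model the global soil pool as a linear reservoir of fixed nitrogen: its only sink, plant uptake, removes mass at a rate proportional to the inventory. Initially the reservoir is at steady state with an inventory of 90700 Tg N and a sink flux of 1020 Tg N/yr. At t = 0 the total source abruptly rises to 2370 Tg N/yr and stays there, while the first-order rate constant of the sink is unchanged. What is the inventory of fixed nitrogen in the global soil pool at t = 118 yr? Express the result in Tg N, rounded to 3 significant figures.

The sink rate constant is k = F₀/M₀ = 1020/90700 = 0.01125 yr⁻¹.
Solving dM/dt = F₁ − kM with M(0) = M₀ gives M(t) = F₁/k + (M₀ − F₁/k)·e^(−kt).
F₁/k = 2370/0.01125 = 210740 Tg N; kt = 0.01125 × 118 = 1.327, e^(−kt) = 0.2653.
M(118) = 210740 + (90700 − 210740) × 0.2653 = 210740 − 31840 = 178900 Tg N.

179000 Tg N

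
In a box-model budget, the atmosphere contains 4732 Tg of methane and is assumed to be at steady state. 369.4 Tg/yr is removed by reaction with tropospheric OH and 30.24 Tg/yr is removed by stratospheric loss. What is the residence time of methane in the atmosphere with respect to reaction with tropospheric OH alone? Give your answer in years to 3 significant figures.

12.8 yr

Residence time with respect to a single sink: τ = M / F_sink.
τ = 4732 / 369.4 = 12.81 yr.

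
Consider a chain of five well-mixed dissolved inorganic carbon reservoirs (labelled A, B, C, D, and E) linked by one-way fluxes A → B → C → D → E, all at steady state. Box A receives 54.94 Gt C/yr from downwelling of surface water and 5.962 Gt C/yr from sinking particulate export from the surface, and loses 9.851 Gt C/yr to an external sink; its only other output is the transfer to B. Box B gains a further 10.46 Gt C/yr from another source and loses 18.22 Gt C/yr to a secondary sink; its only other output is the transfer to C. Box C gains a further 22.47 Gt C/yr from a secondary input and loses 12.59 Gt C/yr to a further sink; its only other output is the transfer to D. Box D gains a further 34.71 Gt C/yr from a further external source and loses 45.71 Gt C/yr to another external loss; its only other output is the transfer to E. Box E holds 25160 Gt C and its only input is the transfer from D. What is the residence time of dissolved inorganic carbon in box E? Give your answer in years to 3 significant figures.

597 yr

Box A: F(A→B) = (54.94 + 5.962) − 9.851 = 51.051 Gt C/yr.
Box B: F(B→C) = (51.051 + 10.46) − 18.22 = 43.291 Gt C/yr.
Box C: F(C→D) = (43.291 + 22.47) − 12.59 = 53.171 Gt C/yr.
Box D: F(D→E) = (53.171 + 34.71) − 45.71 = 42.171 Gt C/yr.
Box E throughput = its input = 42.171 Gt C/yr; τ = 25160 / 42.171 = 596.6 yr.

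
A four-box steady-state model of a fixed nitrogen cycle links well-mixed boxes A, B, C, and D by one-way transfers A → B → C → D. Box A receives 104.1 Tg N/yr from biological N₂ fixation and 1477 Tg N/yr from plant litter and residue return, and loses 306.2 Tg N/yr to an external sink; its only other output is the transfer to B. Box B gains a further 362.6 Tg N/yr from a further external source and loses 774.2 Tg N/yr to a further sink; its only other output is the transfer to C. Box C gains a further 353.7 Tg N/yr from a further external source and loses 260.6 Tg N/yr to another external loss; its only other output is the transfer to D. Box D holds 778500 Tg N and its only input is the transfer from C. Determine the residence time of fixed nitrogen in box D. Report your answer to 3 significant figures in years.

814 yr

Box A: F(A→B) = (104.1 + 1477) − 306.2 = 1274.9 Tg N/yr.
Box B: F(B→C) = (1274.9 + 362.6) − 774.2 = 863.30 Tg N/yr.
Box C: F(C→D) = (863.30 + 353.7) − 260.6 = 956.40 Tg N/yr.
Box D throughput = its input = 956.40 Tg N/yr; τ = 778500 / 956.40 = 814.0 yr.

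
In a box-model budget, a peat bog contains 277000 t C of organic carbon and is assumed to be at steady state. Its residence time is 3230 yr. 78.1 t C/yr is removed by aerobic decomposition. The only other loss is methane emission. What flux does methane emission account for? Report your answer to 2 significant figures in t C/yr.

Total removal F = M/τ = 277000 / 3230 = 85.76 t C/yr.
Methane emission = F − (78.1) = 85.76 − 78.10 = 7.659 t C/yr.

7.7 t C/yr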